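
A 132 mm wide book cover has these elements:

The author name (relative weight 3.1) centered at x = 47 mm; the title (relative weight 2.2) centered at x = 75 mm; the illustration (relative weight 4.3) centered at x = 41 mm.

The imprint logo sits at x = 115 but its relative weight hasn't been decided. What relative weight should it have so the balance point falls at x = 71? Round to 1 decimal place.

w ≈ 4.4

Known weights sum to 3.1 + 2.2 + 4.3 = 9.6; their moment is 3.1·47 + 2.2·75 + 4.3·41 = 487.0.
Balance at x = 71 requires (487.0 + w·115) / (9.6 + w) = 71.
So w = (71·9.6 − 487.0)/(115 − 71) = 194.6/44 ≈ 4.42.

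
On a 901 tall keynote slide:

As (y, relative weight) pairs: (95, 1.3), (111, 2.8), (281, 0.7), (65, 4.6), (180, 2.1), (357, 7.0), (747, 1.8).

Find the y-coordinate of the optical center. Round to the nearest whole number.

Σw = 1.3 + 2.8 + 0.7 + 4.6 + 2.1 + 7.0 + 1.8 = 20.3.
Σw·y = 5151.6; ȳ = 5151.6/20.3 ≈ 253.77.

y ≈ 254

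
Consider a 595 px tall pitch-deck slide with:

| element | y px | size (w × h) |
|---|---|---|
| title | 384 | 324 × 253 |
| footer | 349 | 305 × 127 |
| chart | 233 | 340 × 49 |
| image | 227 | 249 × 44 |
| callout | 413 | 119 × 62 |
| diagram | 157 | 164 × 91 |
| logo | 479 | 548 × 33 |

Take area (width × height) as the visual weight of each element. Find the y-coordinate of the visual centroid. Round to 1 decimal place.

y ≈ 346.7

Taking area as weight: title 324·253 = 81972, footer 305·127 = 38735, chart 340·49 = 16660, image 249·44 = 10956, callout 119·62 = 7378, diagram 164·91 = 14924, logo 548·33 = 18084. Sum 188709.
Σw·y = 65416973; ȳ = 65416973/188709 ≈ 346.66.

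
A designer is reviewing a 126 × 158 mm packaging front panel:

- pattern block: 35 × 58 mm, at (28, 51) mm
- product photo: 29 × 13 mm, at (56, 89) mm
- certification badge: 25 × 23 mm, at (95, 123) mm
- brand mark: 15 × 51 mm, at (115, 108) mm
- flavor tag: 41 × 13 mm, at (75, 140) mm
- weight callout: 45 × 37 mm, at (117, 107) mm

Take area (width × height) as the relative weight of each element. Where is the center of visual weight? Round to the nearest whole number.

Areas → weights: pattern block 35·58 = 2030, product photo 29·13 = 377, certification badge 25·23 = 575, brand mark 15·51 = 765, flavor tag 41·13 = 533, weight callout 45·37 = 1665; Σw = 5945.
Σw·x = 455332; x̄ = 455332/5945 ≈ 76.59.
Σw·y = 543203; ȳ = 543203/5945 ≈ 91.37.

(77, 91)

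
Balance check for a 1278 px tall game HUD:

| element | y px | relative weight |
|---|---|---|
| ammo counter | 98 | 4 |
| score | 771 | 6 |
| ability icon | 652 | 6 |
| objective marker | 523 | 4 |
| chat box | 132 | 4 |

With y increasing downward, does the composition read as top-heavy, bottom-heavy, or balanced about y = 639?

Weights sum to 4 + 6 + 6 + 4 + 4 = 24.
y-moment: 4·98 + 6·771 + 6·652 + 4·523 + 4·132 = 11550; centroid 11550/24 ≈ 481.25.
Since 481.2 is above (smaller y than) 639, the composition reads top-heavy.

top-heavy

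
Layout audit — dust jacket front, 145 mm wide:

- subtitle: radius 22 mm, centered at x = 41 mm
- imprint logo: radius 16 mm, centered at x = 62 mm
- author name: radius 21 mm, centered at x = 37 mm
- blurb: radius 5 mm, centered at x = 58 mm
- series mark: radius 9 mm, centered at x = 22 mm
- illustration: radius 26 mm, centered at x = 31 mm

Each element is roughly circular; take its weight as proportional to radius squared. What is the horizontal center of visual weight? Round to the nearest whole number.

x ≈ 39

Weights ∝ r²: subtitle 22² = 484, imprint logo 16² = 256, author name 21² = 441, blurb 5² = 25, series mark 9² = 81, illustration 26² = 676; Σw = 1963.
Σw·x = 76221; x̄ = 76221/1963 ≈ 38.83.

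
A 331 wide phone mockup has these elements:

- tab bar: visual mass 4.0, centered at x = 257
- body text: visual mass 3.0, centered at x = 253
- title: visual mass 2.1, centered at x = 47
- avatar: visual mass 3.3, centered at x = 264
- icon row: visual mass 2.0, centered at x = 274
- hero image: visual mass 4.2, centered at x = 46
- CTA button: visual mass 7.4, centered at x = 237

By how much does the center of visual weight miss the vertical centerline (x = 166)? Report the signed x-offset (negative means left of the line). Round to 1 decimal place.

Σw = 4.0 + 3.0 + 2.1 + 3.3 + 2.0 + 4.2 + 7.4 = 26.0.
x: moment 5251.9 / weight 26.0 ≈ 202.00
Difference: 202.00 − 166 ≈ 36.00.

≈ 36.0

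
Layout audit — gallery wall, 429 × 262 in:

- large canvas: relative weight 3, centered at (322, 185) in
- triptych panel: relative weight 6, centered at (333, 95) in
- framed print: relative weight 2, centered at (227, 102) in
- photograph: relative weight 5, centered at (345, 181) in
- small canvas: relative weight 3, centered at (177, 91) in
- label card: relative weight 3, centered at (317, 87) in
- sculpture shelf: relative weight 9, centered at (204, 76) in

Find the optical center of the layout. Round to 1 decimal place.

(272.9, 111.4)

Σw = 3 + 6 + 2 + 5 + 3 + 3 + 9 = 31.
Σw·x = 3·322 + 6·333 + 2·227 + 5·345 + 3·177 + 3·317 + 9·204 = 8461, so x̄ = 8461/31 ≈ 272.94.
Σw·y = 3·185 + 6·95 + 2·102 + 5·181 + 3·91 + 3·87 + 9·76 = 3452, so ȳ = 3452/31 ≈ 111.35.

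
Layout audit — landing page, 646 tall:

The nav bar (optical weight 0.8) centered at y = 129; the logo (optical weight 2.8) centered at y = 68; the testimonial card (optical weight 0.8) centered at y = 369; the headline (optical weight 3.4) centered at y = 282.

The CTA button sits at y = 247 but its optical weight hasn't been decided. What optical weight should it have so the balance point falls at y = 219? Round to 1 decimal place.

Existing Σw = 7.8 (0.8 + 2.8 + 0.8 + 3.4); existing moment 0.8·129 + 2.8·68 + 0.8·369 + 3.4·282 = 1547.6.
Balance at y = 219 requires (1547.6 + w·247) / (7.8 + w) = 219.
So w = (219·7.8 − 1547.6)/(247 − 219) = 160.6/28 ≈ 5.74.

w ≈ 5.7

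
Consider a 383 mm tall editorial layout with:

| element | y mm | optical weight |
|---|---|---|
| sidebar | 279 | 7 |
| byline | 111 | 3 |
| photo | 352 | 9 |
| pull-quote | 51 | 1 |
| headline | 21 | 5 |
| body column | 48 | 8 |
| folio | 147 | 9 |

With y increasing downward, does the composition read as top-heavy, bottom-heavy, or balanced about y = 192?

Σw = 7 + 3 + 9 + 1 + 5 + 8 + 9 = 42.
y: moment 7317 / weight 42 ≈ 174.21
Since 174.2 is above (smaller y than) 192, the composition reads top-heavy.

top-heavy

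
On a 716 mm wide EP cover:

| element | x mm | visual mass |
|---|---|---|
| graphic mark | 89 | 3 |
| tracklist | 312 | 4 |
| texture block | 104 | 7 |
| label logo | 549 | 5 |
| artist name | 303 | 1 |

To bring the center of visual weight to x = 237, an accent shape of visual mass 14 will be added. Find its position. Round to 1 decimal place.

x ≈ 197.6

New total weight: (3 + 4 + 7 + 5 + 1) + 14 = 34.
x: target moment 34×237 = 8058; current 3·89 + 4·312 + 7·104 + 5·549 + 1·303 = 5291; the accent shape supplies 2767, so x = 2767/14 ≈ 197.64.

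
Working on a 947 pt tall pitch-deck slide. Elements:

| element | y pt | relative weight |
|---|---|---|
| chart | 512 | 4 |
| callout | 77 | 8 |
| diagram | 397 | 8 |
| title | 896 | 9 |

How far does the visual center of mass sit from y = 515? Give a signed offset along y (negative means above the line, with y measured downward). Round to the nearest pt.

≈ -36 pt

Weights sum to 4 + 8 + 8 + 9 = 29.
y-moment: 4·512 + 8·77 + 8·397 + 9·896 = 13904; centroid 13904/29 ≈ 479.45.
Against y = 515, that's 479.45 − 515 = -35.55.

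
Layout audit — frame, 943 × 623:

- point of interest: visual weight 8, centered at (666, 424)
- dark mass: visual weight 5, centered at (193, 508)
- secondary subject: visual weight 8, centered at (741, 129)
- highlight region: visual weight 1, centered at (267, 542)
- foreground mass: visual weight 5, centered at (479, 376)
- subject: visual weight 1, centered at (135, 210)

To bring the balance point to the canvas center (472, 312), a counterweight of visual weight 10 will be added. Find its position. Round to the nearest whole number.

New total weight: (8 + 5 + 8 + 1 + 5 + 1) + 10 = 38.
x: target moment 38×472 = 17936; current 8·666 + 5·193 + 8·741 + 1·267 + 5·479 + 1·135 = 15018; the counterweight supplies 2918, so x = 2918/10 ≈ 291.80.
y: target moment 38×312 = 11856; current 8·424 + 5·508 + 8·129 + 1·542 + 5·376 + 1·210 = 9596; the counterweight supplies 2260, so y = 2260/10 ≈ 226.00.

(292, 226)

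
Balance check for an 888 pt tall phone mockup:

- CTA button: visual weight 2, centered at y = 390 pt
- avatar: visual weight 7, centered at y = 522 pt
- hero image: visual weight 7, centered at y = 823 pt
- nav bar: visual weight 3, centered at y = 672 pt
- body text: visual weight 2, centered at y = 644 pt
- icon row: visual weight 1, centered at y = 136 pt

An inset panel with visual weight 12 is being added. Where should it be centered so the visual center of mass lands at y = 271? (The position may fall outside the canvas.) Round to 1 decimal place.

y ≈ -368.4

After adding the inset panel, total weight = 2 + 7 + 7 + 3 + 2 + 1 + 12 = 34.
y: target moment 34×271 = 9214; current 2·390 + 7·522 + 7·823 + 3·672 + 2·644 + 1·136 = 13635; the inset panel supplies -4421, so y = -4421/12 ≈ -368.42.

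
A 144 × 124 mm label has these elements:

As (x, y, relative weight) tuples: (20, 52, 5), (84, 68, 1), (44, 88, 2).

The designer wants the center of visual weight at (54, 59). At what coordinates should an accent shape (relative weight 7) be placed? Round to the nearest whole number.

(77, 54)

New total weight: (5 + 1 + 2) + 7 = 15.
x: target moment 15×54 = 810; current 5·20 + 1·84 + 2·44 = 272; the accent shape supplies 538, so x = 538/7 ≈ 76.86.
y: target moment 15×59 = 885; current 5·52 + 1·68 + 2·88 = 504; the accent shape supplies 381, so y = 381/7 ≈ 54.43.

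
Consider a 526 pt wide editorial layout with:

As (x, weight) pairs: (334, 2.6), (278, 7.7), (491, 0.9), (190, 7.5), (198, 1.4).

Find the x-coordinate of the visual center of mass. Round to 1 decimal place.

x ≈ 256.4

Weights sum to 2.6 + 7.7 + 0.9 + 7.5 + 1.4 = 20.1.
Σw·x = 2.6·334 + 7.7·278 + 0.9·491 + 7.5·190 + 1.4·198 = 5153.1, so x̄ = 5153.1/20.1 ≈ 256.37.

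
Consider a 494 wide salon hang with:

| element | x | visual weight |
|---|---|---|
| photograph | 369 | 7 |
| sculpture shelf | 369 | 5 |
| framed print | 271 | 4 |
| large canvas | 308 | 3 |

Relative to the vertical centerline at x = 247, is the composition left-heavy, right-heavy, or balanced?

Weights sum to 7 + 5 + 4 + 3 = 19.
x: (7·369 + 5·369 + 4·271 + 3·308) / 19 = 6436 / 19 ≈ 338.74
338.7 vs midline 247 → right-heavy.

right-heavy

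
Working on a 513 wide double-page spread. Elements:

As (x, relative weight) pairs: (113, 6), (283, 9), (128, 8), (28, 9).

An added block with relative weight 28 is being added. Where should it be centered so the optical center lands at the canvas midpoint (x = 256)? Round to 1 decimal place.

x ≈ 387.8

New total weight: (6 + 9 + 8 + 9) + 28 = 60.
x: need Σw·x = 60·256 = 15360. Existing = 6·113 + 9·283 + 8·128 + 9·28 = 4501. Remainder 10859 / 28 ≈ 387.82.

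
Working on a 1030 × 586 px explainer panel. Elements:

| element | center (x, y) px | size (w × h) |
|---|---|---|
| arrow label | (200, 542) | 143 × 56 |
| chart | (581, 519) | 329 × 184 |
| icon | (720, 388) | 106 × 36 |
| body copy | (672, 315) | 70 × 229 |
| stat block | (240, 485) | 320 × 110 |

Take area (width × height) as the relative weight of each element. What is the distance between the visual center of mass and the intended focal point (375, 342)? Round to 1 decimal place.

≈ 170.8 px

Areas → weights: arrow label 143·56 = 8008, chart 329·184 = 60536, icon 106·36 = 3816, body copy 70·229 = 16030, stat block 320·110 = 35200; Σw = 123590.
x-moment: 8008·200 + 60536·581 + 3816·720 + 16030·672 + 35200·240 = 58740696; centroid 58740696/123590 ≈ 475.29.
y-moment: 8008·542 + 60536·519 + 3816·388 + 16030·315 + 35200·485 = 59360578; centroid 59360578/123590 ≈ 480.30.
Relative to (375, 342): Δ = (100.29, 138.30); |Δ| = √(100.29² + 138.30²) ≈ 170.84.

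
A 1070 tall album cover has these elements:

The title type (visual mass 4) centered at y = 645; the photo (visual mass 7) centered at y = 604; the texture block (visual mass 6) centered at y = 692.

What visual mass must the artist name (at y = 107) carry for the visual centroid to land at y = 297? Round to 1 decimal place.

Known weights sum to 4 + 7 + 6 = 17; their moment is 4·645 + 7·604 + 6·692 = 10960.
Set Σw·y/Σw = 297: (10960 + 107w) = 297·(17 + w).
Solving: w = (297·17 − 10960) / (107 − 297) = -5911 / -190 ≈ 31.11.

w ≈ 31.1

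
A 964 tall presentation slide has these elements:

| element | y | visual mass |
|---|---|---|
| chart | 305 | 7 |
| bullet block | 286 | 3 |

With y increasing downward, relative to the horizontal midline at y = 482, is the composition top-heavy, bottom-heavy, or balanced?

Weights sum to 7 + 3 = 10.
Σw·y = 7·305 + 3·286 = 2993, so ȳ = 2993/10 ≈ 299.30.
Since 299.3 is above (smaller y than) 482, the composition reads top-heavy.

top-heavy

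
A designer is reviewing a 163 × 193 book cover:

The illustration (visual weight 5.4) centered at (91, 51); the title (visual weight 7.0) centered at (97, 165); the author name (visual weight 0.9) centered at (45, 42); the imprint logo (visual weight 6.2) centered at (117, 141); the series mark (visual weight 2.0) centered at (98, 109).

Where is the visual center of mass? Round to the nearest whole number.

Weights sum to 5.4 + 7.0 + 0.9 + 6.2 + 2.0 = 21.5.
Σw·x = 5.4·91 + 7.0·97 + 0.9·45 + 6.2·117 + 2.0·98 = 2132.3, so x̄ = 2132.3/21.5 ≈ 99.18.
Σw·y = 5.4·51 + 7.0·165 + 0.9·42 + 6.2·141 + 2.0·109 = 2560.4, so ȳ = 2560.4/21.5 ≈ 119.09.

(99, 119)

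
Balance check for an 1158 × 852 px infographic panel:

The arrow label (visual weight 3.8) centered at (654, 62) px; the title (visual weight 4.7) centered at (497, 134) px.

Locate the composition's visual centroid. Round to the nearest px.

Σw = 3.8 + 4.7 = 8.5.
x-moment: 3.8·654 + 4.7·497 = 4821.1; centroid 4821.1/8.5 ≈ 567.19.
y-moment: 3.8·62 + 4.7·134 = 865.4; centroid 865.4/8.5 ≈ 101.81.

(567, 102)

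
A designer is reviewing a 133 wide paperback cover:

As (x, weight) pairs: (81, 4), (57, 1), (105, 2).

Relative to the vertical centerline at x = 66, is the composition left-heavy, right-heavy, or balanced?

right-heavy

Σw = 4 + 1 + 2 = 7.
x-moment: 4·81 + 1·57 + 2·105 = 591; centroid 591/7 ≈ 84.43.
Since 84.4 is right of 66, the composition reads right-heavy.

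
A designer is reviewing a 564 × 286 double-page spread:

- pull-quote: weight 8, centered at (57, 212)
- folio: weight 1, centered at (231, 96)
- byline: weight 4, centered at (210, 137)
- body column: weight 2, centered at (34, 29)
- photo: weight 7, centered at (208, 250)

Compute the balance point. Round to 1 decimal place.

(138.7, 188.5)

Total weight = 8 + 1 + 4 + 2 + 7 = 22.
x: (8·57 + 1·231 + 4·210 + 2·34 + 7·208) / 22 = 3051 / 22 ≈ 138.68
y: (8·212 + 1·96 + 4·137 + 2·29 + 7·250) / 22 = 4148 / 22 ≈ 188.55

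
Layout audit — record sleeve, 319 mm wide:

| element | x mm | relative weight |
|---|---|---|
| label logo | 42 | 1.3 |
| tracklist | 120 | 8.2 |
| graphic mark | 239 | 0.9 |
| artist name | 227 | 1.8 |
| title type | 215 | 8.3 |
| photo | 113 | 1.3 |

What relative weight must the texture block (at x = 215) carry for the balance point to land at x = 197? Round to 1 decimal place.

w ≈ 38.9

Known weights sum to 1.3 + 8.2 + 0.9 + 1.8 + 8.3 + 1.3 = 21.8; their moment is 1.3·42 + 8.2·120 + 0.9·239 + 1.8·227 + 8.3·215 + 1.3·113 = 3593.7.
Set Σw·x/Σw = 197: (3593.7 + 215w) = 197·(21.8 + w).
Solving: w = (197·21.8 − 3593.7) / (215 − 197) = 700.9 / 18 ≈ 38.94.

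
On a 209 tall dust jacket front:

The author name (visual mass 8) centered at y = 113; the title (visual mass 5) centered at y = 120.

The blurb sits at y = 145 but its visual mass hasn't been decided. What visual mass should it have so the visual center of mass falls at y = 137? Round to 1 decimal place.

w ≈ 34.6

Fixed elements: Σw = 8 + 5 = 13, Σw·y = 8·113 + 5·120 = 1504.
For the centroid to hit 137: (1504 + w·145) / (13 + w) = 137.
Rearranging, w·(145 − 137) = 137·13 − 1504 = 277, so w ≈ 277/8 = 34.62.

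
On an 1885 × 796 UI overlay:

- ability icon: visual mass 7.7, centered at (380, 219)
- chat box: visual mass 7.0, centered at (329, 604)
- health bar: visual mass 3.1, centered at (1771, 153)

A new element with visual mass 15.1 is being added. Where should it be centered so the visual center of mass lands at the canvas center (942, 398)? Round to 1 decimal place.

(1342.6, 444.1)

After adding the new element, total weight = 7.7 + 7.0 + 3.1 + 15.1 = 32.9.
x: need Σw·x = 32.9·942 = 30991.8. Existing = 7.7·380 + 7.0·329 + 3.1·1771 = 10719.1. Remainder 20272.7 / 15.1 ≈ 1342.56.
y: need Σw·y = 32.9·398 = 13094.2. Existing = 7.7·219 + 7.0·604 + 3.1·153 = 6388.6. Remainder 6705.6 / 15.1 ≈ 444.08.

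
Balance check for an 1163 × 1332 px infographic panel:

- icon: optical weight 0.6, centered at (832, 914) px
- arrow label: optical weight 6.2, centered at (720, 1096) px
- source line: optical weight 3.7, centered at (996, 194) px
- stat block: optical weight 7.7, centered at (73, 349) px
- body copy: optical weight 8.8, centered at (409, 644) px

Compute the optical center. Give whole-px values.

Total weight = 0.6 + 6.2 + 3.7 + 7.7 + 8.8 = 27.0.
Σw·x = 0.6·832 + 6.2·720 + 3.7·996 + 7.7·73 + 8.8·409 = 12809.7, so x̄ = 12809.7/27.0 ≈ 474.43.
Σw·y = 0.6·914 + 6.2·1096 + 3.7·194 + 7.7·349 + 8.8·644 = 16415.9, so ȳ = 16415.9/27.0 ≈ 608.00.

(474, 608)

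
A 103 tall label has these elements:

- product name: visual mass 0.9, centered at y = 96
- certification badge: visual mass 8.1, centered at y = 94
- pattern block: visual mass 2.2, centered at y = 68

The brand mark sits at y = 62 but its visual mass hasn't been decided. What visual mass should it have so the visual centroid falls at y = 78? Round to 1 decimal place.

w ≈ 7.7

Fixed elements: Σw = 0.9 + 8.1 + 2.2 = 11.2, Σw·y = 0.9·96 + 8.1·94 + 2.2·68 = 997.4.
For the centroid to hit 78: (997.4 + w·62) / (11.2 + w) = 78.
So w = (78·11.2 − 997.4)/(62 − 78) = -123.8/-16 ≈ 7.74.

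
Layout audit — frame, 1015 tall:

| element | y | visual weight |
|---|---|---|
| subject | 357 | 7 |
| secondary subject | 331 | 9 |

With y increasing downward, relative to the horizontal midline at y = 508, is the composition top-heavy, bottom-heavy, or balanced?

top-heavy

Σw = 7 + 9 = 16.
y-moment: 7·357 + 9·331 = 5478; centroid 5478/16 ≈ 342.38.
342.4 lies above (smaller y than) the midline 508, so the layout is top-heavy.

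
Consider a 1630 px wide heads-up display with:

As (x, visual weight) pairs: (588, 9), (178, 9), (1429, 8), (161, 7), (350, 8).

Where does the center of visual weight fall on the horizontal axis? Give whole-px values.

Total weight = 9 + 9 + 8 + 7 + 8 = 41.
x: (9·588 + 9·178 + 8·1429 + 7·161 + 8·350) / 41 = 22253 / 41 ≈ 542.76

x ≈ 543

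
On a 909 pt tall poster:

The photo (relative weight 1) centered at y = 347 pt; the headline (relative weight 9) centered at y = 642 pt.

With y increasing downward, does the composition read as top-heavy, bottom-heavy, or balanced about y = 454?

bottom-heavy

Weights sum to 1 + 9 = 10.
y-moment: 1·347 + 9·642 = 6125; centroid 6125/10 ≈ 612.50.
612.5 vs midline 454 → bottom-heavy.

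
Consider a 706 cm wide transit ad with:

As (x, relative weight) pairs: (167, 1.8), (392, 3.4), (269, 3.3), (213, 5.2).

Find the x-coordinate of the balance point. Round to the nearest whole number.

x ≈ 265

Σw = 1.8 + 3.4 + 3.3 + 5.2 = 13.7.
x: (1.8·167 + 3.4·392 + 3.3·269 + 5.2·213) / 13.7 = 3628.7 / 13.7 ≈ 264.87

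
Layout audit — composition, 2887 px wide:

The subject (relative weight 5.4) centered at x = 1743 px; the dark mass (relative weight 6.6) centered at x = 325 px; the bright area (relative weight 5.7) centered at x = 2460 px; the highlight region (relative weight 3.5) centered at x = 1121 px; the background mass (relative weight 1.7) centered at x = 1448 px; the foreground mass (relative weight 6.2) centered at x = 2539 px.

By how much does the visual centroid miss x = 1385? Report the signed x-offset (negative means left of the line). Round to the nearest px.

≈ 254 px

Weights sum to 5.4 + 6.6 + 5.7 + 3.5 + 1.7 + 6.2 = 29.1.
x: moment 47706.1 / weight 29.1 ≈ 1639.38
Against x = 1385, that's 1639.38 − 1385 = 254.38.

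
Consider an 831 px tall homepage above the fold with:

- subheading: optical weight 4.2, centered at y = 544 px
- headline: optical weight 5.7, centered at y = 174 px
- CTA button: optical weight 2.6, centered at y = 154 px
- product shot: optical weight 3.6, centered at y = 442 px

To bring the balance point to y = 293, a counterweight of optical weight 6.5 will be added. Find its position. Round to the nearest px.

y ≈ 208

After adding the counterweight, total weight = 4.2 + 5.7 + 2.6 + 3.6 + 6.5 = 22.6.
y: target moment 22.6×293 = 6621.8; current 4.2·544 + 5.7·174 + 2.6·154 + 3.6·442 = 5268.2; the counterweight supplies 1353.6, so y = 1353.6/6.5 ≈ 208.25.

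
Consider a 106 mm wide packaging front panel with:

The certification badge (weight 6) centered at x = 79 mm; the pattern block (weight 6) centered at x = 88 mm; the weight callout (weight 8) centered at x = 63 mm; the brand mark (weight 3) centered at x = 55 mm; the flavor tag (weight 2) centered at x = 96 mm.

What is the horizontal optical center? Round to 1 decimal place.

x ≈ 74.5

Total weight = 6 + 6 + 8 + 3 + 2 = 25.
Σw·x = 6·79 + 6·88 + 8·63 + 3·55 + 2·96 = 1863, so x̄ = 1863/25 ≈ 74.52.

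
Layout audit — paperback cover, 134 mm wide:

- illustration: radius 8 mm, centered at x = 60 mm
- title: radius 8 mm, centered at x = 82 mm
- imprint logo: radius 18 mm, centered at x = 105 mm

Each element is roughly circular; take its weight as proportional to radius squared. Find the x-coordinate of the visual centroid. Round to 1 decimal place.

Weights ∝ r²: illustration 8² = 64, title 8² = 64, imprint logo 18² = 324; Σw = 452.
x: (64·60 + 64·82 + 324·105) / 452 = 43108 / 452 ≈ 95.37

x ≈ 95.4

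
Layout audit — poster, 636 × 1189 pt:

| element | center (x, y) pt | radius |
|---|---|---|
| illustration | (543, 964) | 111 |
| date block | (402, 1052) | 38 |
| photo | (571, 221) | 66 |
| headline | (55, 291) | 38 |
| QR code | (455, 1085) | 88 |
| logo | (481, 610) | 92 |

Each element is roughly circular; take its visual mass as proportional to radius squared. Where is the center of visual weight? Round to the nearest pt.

r² weights: illustration 111² = 12321, date block 38² = 1444, photo 66² = 4356, headline 38² = 1444, QR code 88² = 7744, logo 92² = 8464. Total = 35773.
Σw·x = 17432191; x̄ = 17432191/35773 ≈ 487.30.
Σw·y = 28344692; ȳ = 28344692/35773 ≈ 792.35.

(487, 792)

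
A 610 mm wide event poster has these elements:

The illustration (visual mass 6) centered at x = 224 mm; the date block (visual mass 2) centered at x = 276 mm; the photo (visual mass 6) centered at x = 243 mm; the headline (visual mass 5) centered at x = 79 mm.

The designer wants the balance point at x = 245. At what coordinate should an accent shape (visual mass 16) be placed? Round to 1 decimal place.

With the accent shape, Σw becomes 6 + 2 + 6 + 5 + 16 = 35.
Along x: (3749 + 16·x) / 35 = 245 (existing moment 6·224 + 2·276 + 6·243 + 5·79 = 3749) ⇒ x = (8575 − 3749) / 16 ≈ 301.62.

x ≈ 301.6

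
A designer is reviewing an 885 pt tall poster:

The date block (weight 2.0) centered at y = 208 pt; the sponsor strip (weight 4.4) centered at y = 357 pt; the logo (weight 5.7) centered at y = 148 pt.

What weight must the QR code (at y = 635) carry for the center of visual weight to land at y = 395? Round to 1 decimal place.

w ≈ 8.1

Existing Σw = 12.1 (2.0 + 4.4 + 5.7); existing moment 2.0·208 + 4.4·357 + 5.7·148 = 2830.4.
Balance at y = 395 requires (2830.4 + w·635) / (12.1 + w) = 395.
So w = (395·12.1 − 2830.4)/(635 − 395) = 1949.1/240 ≈ 8.12.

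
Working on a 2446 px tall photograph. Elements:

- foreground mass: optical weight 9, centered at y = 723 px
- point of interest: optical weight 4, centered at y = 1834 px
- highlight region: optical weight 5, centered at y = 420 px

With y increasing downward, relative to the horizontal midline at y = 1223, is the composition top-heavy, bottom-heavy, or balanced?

top-heavy

Σw = 9 + 4 + 5 = 18.
Σw·y = 9·723 + 4·1834 + 5·420 = 15943, so ȳ = 15943/18 ≈ 885.72.
885.7 lies above (smaller y than) the midline 1223, so the layout is top-heavy.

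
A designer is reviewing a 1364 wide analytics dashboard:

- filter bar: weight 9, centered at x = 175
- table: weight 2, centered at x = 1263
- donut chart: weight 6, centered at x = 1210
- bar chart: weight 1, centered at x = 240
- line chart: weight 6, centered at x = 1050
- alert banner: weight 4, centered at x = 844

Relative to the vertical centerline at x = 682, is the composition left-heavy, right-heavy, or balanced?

right-heavy

Total weight = 9 + 2 + 6 + 1 + 6 + 4 = 28.
Σw·x = 21277; x̄ = 21277/28 ≈ 759.89.
759.9 lies right of the midline 682, so the layout is right-heavy.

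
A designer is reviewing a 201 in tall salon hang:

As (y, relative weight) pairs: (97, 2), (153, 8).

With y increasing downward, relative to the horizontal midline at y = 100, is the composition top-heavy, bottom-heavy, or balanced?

Weights sum to 2 + 8 = 10.
y-moment: 2·97 + 8·153 = 1418; centroid 1418/10 ≈ 141.80.
141.8 lies below (larger y than) the midline 100, so the layout is bottom-heavy.

bottom-heavy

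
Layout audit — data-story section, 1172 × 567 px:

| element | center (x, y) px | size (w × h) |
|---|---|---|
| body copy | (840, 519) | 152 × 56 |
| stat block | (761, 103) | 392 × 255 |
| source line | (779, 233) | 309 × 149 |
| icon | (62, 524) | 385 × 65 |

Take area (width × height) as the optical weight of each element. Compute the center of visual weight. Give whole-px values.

(672, 215)

Taking area as weight: body copy 152·56 = 8512, stat block 392·255 = 99960, source line 309·149 = 46041, icon 385·65 = 25025. Sum 179538.
x: (8512·840 + 99960·761 + 46041·779 + 25025·62) / 179538 = 120637129 / 179538 ≈ 671.93
y: (8512·519 + 99960·103 + 46041·233 + 25025·524) / 179538 = 38554261 / 179538 ≈ 214.74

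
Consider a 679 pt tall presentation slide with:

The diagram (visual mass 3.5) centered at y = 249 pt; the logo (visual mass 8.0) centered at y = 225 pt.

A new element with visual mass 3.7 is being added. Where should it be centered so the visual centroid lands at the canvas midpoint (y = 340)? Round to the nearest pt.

After adding the new element, total weight = 3.5 + 8.0 + 3.7 = 15.2.
Along y: (2671.5 + 3.7·y) / 15.2 = 340 (existing moment 3.5·249 + 8.0·225 = 2671.5) ⇒ y = (5168.0 − 2671.5) / 3.7 ≈ 674.73.

y ≈ 675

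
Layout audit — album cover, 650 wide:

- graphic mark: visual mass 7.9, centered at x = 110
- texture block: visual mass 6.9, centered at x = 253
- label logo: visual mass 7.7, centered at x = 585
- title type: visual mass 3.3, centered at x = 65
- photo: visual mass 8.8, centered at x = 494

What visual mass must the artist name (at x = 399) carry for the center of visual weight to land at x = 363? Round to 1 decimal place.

w ≈ 24.4

Fixed elements: Σw = 7.9 + 6.9 + 7.7 + 3.3 + 8.8 = 34.6, Σw·x = 7.9·110 + 6.9·253 + 7.7·585 + 3.3·65 + 8.8·494 = 11680.9.
Set Σw·x/Σw = 363: (11680.9 + 399w) = 363·(34.6 + w).
Rearranging, w·(399 − 363) = 363·34.6 − 11680.9 = 878.9, so w ≈ 878.9/36 = 24.41.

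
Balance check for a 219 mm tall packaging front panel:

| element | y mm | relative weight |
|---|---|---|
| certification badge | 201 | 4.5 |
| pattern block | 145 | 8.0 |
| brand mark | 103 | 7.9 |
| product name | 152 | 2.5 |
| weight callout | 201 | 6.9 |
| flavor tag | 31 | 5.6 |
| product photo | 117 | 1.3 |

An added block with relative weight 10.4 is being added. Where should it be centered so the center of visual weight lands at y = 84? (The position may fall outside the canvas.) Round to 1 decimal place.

New total weight: (4.5 + 8.0 + 7.9 + 2.5 + 6.9 + 5.6 + 1.3) + 10.4 = 47.1.
y: target moment 47.1×84 = 3956.4; current 4.5·201 + 8.0·145 + 7.9·103 + 2.5·152 + 6.9·201 + 5.6·31 + 1.3·117 = 4970.8; the added block supplies -1014.4, so y = -1014.4/10.4 ≈ -97.54.

y ≈ -97.5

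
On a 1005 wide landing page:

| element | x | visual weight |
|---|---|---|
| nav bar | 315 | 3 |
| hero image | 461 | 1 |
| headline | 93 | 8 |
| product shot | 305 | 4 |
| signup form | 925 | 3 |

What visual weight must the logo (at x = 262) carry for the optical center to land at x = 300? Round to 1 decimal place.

w ≈ 11.7

Fixed elements: Σw = 3 + 1 + 8 + 4 + 3 = 19, Σw·x = 3·315 + 1·461 + 8·93 + 4·305 + 3·925 = 6145.
Balance at x = 300 requires (6145 + w·262) / (19 + w) = 300.
Solving: w = (300·19 − 6145) / (262 − 300) = -445 / -38 ≈ 11.71.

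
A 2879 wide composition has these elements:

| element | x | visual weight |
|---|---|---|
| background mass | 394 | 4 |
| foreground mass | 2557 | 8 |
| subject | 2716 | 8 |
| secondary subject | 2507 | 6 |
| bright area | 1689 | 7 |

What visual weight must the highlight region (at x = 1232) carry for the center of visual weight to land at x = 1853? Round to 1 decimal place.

w ≈ 15.3

Fixed elements: Σw = 4 + 8 + 8 + 6 + 7 = 33, Σw·x = 4·394 + 8·2557 + 8·2716 + 6·2507 + 7·1689 = 70625.
For the centroid to hit 1853: (70625 + w·1232) / (33 + w) = 1853.
Rearranging, w·(1232 − 1853) = 1853·33 − 70625 = -9476, so w ≈ -9476/-621 = 15.26.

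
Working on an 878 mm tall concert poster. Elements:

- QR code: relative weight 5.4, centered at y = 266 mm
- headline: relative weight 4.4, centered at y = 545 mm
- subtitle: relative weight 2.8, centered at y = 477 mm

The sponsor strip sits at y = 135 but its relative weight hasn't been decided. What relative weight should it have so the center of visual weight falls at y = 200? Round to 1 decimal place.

Existing Σw = 12.6 (5.4 + 4.4 + 2.8); existing moment 5.4·266 + 4.4·545 + 2.8·477 = 5170.0.
Set Σw·y/Σw = 200: (5170.0 + 135w) = 200·(12.6 + w).
Solving: w = (200·12.6 − 5170.0) / (135 − 200) = -2650.0 / -65 ≈ 40.77.

w ≈ 40.8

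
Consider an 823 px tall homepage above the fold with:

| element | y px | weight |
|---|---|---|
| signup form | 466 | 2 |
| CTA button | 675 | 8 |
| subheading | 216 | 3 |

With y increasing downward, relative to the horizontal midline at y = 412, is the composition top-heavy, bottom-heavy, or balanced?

Weights sum to 2 + 8 + 3 = 13.
y: (2·466 + 8·675 + 3·216) / 13 = 6980 / 13 ≈ 536.92
536.9 lies below (larger y than) the midline 412, so the layout is bottom-heavy.

bottom-heavy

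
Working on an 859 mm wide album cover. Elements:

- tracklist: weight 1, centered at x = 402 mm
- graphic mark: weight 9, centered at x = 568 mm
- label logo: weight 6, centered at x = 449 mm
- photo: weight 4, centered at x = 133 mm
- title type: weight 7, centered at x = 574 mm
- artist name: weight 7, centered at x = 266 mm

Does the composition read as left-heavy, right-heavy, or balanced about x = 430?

Weights sum to 1 + 9 + 6 + 4 + 7 + 7 = 34.
x: (1·402 + 9·568 + 6·449 + 4·133 + 7·574 + 7·266) / 34 = 14620 / 34 ≈ 430.00
That equals the midline 430 — balanced.

balanced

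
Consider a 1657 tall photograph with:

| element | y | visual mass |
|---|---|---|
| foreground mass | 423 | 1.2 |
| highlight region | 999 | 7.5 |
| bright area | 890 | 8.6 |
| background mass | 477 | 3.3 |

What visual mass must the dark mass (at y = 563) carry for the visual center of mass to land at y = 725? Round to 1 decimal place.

Known weights sum to 1.2 + 7.5 + 8.6 + 3.3 = 20.6; their moment is 1.2·423 + 7.5·999 + 8.6·890 + 3.3·477 = 17228.2.
Balance at y = 725 requires (17228.2 + w·563) / (20.6 + w) = 725.
Rearranging, w·(563 − 725) = 725·20.6 − 17228.2 = -2293.2, so w ≈ -2293.2/-162 = 14.16.

w ≈ 14.2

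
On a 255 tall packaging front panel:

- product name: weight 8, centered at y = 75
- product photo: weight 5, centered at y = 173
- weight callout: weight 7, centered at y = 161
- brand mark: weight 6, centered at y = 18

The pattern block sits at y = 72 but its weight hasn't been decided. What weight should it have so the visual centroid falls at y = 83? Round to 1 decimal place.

w ≈ 49.3

Existing Σw = 26 (8 + 5 + 7 + 6); existing moment 8·75 + 5·173 + 7·161 + 6·18 = 2700.
Balance at y = 83 requires (2700 + w·72) / (26 + w) = 83.
Rearranging, w·(72 − 83) = 83·26 − 2700 = -542, so w ≈ -542/-11 = 49.27.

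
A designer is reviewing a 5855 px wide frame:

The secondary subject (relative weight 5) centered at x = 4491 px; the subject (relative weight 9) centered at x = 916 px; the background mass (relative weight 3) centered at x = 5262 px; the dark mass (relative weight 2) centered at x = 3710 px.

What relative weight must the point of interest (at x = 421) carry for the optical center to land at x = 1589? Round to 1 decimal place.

Known weights sum to 5 + 9 + 3 + 2 = 19; their moment is 5·4491 + 9·916 + 3·5262 + 2·3710 = 53905.
Balance at x = 1589 requires (53905 + w·421) / (19 + w) = 1589.
So w = (1589·19 − 53905)/(421 − 1589) = -23714/-1168 ≈ 20.30.

w ≈ 20.3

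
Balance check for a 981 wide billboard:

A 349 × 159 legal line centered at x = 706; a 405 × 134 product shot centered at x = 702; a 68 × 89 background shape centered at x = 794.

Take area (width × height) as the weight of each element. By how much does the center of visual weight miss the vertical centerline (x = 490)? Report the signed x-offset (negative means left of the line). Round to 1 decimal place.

≈ 218.7

Areas: legal line 349·159 = 55491, product shot 405·134 = 54270, background shape 68·89 = 6052. Total weight = 115813.
x: (55491·706 + 54270·702 + 6052·794) / 115813 = 82079474 / 115813 ≈ 708.72
Against x = 490, that's 708.72 − 490 = 218.72.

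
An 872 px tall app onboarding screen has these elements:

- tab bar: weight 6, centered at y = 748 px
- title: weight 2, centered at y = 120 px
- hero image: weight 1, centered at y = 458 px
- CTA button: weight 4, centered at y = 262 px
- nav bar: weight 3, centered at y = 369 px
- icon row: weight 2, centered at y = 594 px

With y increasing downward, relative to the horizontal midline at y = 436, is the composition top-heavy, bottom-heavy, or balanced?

Total weight = 6 + 2 + 1 + 4 + 3 + 2 = 18.
y: moment 8529 / weight 18 ≈ 473.83
Since 473.8 is below (larger y than) 436, the composition reads bottom-heavy.

bottom-heavy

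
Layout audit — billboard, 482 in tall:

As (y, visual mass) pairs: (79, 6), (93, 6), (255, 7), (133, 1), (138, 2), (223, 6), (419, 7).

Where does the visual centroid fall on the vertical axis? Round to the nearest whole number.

Σw = 6 + 6 + 7 + 1 + 2 + 6 + 7 = 35.
Σw·y = 7497; ȳ = 7497/35 ≈ 214.20.

y ≈ 214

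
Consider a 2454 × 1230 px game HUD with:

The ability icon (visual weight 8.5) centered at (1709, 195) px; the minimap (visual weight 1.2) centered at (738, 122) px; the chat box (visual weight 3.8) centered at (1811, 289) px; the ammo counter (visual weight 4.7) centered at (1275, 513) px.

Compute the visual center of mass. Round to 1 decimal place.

Σw = 8.5 + 1.2 + 3.8 + 4.7 = 18.2.
x-moment: 8.5·1709 + 1.2·738 + 3.8·1811 + 4.7·1275 = 28286.4; centroid 28286.4/18.2 ≈ 1554.20.
y-moment: 8.5·195 + 1.2·122 + 3.8·289 + 4.7·513 = 5313.2; centroid 5313.2/18.2 ≈ 291.93.

(1554.2, 291.9)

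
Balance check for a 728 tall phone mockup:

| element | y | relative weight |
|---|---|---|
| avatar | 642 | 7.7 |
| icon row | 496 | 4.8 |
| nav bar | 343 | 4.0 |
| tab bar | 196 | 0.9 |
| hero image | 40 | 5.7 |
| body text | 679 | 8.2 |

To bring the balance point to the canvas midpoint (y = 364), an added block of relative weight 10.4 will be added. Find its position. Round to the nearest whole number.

After adding the added block, total weight = 7.7 + 4.8 + 4.0 + 0.9 + 5.7 + 8.2 + 10.4 = 41.7.
y: target moment 41.7×364 = 15178.8; current 7.7·642 + 4.8·496 + 4.0·343 + 0.9·196 + 5.7·40 + 8.2·679 = 14668.4; the added block supplies 510.4, so y = 510.4/10.4 ≈ 49.08.

y ≈ 49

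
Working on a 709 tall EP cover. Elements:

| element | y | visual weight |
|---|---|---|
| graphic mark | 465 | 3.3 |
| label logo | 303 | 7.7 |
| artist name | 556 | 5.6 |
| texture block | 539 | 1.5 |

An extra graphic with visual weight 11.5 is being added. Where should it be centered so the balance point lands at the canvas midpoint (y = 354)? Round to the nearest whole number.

y ≈ 234

After adding the extra graphic, total weight = 3.3 + 7.7 + 5.6 + 1.5 + 11.5 = 29.6.
y: need Σw·y = 29.6·354 = 10478.4. Existing = 3.3·465 + 7.7·303 + 5.6·556 + 1.5·539 = 7789.7. Remainder 2688.7 / 11.5 ≈ 233.80.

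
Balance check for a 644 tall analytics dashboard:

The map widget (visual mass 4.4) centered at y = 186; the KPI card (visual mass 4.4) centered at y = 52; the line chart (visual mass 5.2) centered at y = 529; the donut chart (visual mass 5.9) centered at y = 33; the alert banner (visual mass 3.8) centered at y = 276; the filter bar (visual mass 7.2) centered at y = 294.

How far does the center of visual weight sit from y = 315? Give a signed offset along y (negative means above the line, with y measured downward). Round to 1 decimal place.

Σw = 4.4 + 4.4 + 5.2 + 5.9 + 3.8 + 7.2 = 30.9.
Σw·y = 7158.3; ȳ = 7158.3/30.9 ≈ 231.66.
Difference: 231.66 − 315 ≈ -83.34.

≈ -83.3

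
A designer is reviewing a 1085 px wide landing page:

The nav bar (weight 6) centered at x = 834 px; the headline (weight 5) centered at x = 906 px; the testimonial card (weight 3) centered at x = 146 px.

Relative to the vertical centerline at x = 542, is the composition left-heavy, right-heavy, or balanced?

Σw = 6 + 5 + 3 = 14.
Σw·x = 6·834 + 5·906 + 3·146 = 9972, so x̄ = 9972/14 ≈ 712.29.
712.3 vs midline 542 → right-heavy.

right-heavy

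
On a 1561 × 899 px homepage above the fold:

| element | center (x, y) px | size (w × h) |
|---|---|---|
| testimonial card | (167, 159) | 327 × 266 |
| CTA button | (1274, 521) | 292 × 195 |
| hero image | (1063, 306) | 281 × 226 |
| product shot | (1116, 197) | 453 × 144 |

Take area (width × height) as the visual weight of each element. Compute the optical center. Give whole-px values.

(834, 278)

Areas: testimonial card 327·266 = 86982, CTA button 292·195 = 56940, hero image 281·226 = 63506, product shot 453·144 = 65232. Total weight = 272660.
x-moment: 86982·167 + 56940·1274 + 63506·1063 + 65232·1116 = 227373344; centroid 227373344/272660 ≈ 833.91.
y-moment: 86982·159 + 56940·521 + 63506·306 + 65232·197 = 75779418; centroid 75779418/272660 ≈ 277.93.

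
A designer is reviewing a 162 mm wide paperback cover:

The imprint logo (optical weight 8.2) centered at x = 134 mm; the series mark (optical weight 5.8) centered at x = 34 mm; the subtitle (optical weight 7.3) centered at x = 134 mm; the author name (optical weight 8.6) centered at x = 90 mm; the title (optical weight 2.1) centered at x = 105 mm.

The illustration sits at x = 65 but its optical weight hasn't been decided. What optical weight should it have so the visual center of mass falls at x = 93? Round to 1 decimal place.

Existing Σw = 32.0 (8.2 + 5.8 + 7.3 + 8.6 + 2.1); existing moment 8.2·134 + 5.8·34 + 7.3·134 + 8.6·90 + 2.1·105 = 3268.7.
Balance at x = 93 requires (3268.7 + w·65) / (32.0 + w) = 93.
So w = (93·32.0 − 3268.7)/(65 − 93) = -292.7/-28 ≈ 10.45.

w ≈ 10.5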